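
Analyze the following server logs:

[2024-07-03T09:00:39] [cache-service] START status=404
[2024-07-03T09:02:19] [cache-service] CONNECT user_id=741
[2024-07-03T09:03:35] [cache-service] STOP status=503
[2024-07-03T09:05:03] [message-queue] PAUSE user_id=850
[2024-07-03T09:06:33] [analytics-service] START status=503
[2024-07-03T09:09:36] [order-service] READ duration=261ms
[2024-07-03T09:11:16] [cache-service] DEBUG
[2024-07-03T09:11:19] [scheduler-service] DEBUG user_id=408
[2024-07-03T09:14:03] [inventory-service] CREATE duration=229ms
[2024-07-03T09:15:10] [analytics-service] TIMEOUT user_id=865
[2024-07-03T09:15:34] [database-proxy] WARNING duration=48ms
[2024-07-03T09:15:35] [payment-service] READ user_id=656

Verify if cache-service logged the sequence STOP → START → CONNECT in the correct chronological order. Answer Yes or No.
No

To verify sequence order:

1. Find all events in sequence STOP → START → CONNECT for cache-service
2. Extract their timestamps
3. Check if timestamps are in ascending order
4. Result: No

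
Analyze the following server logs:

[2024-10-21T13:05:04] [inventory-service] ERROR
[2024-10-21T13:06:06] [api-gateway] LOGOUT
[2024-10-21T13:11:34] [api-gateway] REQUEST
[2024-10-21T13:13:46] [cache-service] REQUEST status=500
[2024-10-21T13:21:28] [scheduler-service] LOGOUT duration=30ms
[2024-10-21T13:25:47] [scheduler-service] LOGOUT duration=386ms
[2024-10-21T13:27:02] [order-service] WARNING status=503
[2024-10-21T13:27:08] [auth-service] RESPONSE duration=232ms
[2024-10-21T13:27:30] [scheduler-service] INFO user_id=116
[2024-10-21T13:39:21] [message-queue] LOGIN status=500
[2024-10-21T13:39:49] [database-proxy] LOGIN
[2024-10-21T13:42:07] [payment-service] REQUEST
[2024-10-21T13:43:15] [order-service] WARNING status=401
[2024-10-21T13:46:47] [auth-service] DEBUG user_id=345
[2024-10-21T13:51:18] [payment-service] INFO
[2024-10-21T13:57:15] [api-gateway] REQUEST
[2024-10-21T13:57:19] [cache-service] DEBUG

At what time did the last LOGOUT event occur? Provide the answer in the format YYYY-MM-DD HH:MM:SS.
2024-10-21 13:25:47

To find the last event:

1. Filter for all LOGOUT events
2. Sort by timestamp
3. Select the last one
4. Timestamp: 2024-10-21 13:25:47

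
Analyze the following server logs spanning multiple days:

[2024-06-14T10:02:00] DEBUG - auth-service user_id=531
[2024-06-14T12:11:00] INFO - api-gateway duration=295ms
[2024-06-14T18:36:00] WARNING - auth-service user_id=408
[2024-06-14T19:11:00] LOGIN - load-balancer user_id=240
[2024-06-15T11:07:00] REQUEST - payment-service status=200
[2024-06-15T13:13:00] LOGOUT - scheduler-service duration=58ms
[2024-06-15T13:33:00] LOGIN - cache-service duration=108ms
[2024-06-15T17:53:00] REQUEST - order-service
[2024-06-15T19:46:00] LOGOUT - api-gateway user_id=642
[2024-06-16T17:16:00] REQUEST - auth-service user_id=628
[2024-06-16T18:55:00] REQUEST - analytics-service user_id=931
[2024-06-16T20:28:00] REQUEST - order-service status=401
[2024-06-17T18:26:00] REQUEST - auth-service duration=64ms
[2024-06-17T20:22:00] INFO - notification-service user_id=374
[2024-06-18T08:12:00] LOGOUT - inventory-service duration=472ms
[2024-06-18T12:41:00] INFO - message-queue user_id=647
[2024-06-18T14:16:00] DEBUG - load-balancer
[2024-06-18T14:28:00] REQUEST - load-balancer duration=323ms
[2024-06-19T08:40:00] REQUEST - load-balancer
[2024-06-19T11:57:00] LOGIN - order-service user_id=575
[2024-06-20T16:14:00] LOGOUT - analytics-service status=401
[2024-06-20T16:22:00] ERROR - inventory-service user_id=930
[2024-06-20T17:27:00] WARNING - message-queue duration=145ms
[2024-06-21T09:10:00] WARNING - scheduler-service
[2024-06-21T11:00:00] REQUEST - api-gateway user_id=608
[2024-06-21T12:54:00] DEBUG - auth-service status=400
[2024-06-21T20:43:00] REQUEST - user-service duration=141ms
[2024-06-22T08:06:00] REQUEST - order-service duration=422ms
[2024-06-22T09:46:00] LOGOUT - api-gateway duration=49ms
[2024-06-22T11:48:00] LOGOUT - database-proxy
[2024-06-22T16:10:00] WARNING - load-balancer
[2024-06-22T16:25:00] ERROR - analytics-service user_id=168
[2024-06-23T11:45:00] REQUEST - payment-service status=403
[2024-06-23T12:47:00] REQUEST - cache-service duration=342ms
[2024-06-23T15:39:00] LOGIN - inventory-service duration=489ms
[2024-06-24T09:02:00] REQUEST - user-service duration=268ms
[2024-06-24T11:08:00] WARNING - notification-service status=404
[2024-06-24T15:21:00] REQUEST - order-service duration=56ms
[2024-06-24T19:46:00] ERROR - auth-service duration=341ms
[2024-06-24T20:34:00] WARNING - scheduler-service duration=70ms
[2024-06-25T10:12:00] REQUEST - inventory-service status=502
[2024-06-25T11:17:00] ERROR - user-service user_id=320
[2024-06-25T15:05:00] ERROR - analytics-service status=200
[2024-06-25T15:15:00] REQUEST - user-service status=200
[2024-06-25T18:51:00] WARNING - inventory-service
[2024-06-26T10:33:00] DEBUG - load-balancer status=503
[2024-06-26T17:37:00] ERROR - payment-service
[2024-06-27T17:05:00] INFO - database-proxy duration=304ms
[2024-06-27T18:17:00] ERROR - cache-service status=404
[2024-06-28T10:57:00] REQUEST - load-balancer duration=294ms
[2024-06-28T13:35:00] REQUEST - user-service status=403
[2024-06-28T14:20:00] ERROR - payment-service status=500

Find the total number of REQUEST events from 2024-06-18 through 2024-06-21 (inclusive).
4

To filter by date range:

1. Date range: 2024-06-18 through 2024-06-21, both dates inclusive
2. Filter for REQUEST events whose date falls in this range
3. Count matching events: 4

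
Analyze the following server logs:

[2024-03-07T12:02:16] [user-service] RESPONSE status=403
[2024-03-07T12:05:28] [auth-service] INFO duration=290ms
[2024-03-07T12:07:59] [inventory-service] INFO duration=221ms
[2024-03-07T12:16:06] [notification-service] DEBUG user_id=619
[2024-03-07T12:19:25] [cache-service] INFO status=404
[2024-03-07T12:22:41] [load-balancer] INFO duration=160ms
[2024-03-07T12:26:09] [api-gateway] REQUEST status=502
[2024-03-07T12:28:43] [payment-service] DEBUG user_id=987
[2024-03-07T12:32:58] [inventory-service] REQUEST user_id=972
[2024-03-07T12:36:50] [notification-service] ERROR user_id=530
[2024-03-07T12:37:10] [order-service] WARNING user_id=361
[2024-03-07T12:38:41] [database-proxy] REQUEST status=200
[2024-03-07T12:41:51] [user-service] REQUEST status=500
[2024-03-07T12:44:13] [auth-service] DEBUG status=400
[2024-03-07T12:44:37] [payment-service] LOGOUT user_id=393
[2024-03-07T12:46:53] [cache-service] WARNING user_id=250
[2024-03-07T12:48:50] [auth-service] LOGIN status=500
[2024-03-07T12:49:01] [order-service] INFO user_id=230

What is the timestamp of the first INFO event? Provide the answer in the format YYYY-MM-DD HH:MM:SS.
2024-03-07 12:05:28

To find the first event:

1. Filter for all INFO events
2. Sort by timestamp
3. Select the first one
4. Timestamp: 2024-03-07 12:05:28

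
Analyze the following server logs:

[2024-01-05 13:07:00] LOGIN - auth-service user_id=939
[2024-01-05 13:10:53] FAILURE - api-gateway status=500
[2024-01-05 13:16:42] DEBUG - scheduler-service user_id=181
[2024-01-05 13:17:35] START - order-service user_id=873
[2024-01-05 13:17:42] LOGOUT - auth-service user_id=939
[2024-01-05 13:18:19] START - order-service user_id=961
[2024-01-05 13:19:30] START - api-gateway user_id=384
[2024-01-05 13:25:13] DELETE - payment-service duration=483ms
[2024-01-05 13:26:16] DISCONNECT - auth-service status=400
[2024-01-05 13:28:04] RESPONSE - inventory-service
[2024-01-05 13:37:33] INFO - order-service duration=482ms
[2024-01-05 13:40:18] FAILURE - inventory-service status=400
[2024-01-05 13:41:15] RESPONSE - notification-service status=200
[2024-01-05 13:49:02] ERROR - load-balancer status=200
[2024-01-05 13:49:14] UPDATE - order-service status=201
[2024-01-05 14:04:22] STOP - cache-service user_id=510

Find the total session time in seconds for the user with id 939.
642

To calculate session duration:

1. Find LOGIN event for user_id=939: 2024-01-05 13:07:00
2. Find LOGOUT event for user_id=939: 2024-01-05 13:17:42
3. Session duration: 2024-01-05 13:17:42 - 2024-01-05 13:07:00 = 642 seconds (10 minutes)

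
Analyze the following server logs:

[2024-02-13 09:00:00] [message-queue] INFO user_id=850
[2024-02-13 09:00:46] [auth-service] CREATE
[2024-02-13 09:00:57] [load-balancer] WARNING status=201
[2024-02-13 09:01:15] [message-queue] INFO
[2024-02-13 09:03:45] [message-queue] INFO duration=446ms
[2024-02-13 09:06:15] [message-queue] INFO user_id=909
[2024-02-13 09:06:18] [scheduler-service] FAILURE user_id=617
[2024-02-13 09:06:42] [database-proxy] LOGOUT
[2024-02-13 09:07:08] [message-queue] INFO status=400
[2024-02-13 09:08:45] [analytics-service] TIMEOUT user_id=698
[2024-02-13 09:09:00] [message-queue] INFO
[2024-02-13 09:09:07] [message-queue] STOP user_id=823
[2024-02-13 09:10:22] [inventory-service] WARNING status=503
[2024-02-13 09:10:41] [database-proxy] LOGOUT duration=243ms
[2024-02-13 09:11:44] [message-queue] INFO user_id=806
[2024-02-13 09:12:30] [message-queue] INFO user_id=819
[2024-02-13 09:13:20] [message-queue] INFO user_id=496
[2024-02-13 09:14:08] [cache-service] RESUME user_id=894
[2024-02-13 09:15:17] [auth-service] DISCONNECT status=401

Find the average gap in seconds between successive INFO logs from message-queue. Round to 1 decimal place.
100.0

To calculate average interval:

1. Find all INFO events for message-queue in order
2. Calculate time gaps between consecutive events
3. Compute mean of gaps: 800 / 8 = 100.0 seconds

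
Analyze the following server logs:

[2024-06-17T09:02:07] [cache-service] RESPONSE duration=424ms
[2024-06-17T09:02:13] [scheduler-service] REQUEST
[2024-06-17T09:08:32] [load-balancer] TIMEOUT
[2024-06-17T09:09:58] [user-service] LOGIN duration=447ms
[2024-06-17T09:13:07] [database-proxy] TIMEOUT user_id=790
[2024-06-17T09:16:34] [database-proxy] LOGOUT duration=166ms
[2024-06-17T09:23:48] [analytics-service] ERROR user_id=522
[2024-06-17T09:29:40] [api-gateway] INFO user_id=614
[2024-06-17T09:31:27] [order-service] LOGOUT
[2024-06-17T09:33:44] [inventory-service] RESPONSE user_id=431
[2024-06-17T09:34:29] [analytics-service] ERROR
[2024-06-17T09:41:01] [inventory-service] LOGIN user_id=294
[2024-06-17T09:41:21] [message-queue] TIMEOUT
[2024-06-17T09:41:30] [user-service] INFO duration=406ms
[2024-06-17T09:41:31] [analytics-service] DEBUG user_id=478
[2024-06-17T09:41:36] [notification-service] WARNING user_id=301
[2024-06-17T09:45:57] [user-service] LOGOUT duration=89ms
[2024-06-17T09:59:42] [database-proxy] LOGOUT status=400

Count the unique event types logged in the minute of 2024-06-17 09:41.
5

To count unique event types:

1. Filter events in the minute starting at 2024-06-17 09:41
2. Extract event types from matching entries
3. Count unique types: 5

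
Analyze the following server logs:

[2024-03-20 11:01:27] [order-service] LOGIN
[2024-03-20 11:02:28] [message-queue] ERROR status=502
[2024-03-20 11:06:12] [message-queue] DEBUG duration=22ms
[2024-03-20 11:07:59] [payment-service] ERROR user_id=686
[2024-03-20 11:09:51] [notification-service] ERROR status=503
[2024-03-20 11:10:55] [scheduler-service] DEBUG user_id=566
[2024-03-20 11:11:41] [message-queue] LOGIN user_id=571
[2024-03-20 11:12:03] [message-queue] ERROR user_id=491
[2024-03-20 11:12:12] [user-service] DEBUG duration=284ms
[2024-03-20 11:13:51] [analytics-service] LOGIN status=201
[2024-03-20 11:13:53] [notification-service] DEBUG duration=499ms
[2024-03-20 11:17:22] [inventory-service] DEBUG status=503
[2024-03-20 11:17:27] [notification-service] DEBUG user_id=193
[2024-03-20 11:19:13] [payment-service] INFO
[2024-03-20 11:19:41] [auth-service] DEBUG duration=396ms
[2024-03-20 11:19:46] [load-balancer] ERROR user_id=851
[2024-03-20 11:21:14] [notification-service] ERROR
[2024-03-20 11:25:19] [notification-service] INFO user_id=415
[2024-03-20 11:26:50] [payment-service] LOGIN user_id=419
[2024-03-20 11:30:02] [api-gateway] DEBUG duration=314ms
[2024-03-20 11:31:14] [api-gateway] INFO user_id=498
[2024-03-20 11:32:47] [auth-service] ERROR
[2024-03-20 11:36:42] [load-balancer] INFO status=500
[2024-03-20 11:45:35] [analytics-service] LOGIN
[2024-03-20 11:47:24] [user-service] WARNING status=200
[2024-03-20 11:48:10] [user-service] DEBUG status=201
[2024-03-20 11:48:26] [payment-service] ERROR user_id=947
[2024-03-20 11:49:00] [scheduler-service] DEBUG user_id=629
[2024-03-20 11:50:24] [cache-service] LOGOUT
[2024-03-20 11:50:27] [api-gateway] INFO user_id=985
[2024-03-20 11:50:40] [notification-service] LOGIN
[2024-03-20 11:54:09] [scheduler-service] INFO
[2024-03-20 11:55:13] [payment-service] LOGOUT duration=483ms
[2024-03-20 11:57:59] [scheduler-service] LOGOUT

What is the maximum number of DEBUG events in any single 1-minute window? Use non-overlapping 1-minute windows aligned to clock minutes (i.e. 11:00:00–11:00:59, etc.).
2

To find the burst window:

1. Divide the log period into non-overlapping 1-minute windows starting at 11:00
2. Count DEBUG events in each window
3. Find the window with maximum count
4. Maximum events in a window: 2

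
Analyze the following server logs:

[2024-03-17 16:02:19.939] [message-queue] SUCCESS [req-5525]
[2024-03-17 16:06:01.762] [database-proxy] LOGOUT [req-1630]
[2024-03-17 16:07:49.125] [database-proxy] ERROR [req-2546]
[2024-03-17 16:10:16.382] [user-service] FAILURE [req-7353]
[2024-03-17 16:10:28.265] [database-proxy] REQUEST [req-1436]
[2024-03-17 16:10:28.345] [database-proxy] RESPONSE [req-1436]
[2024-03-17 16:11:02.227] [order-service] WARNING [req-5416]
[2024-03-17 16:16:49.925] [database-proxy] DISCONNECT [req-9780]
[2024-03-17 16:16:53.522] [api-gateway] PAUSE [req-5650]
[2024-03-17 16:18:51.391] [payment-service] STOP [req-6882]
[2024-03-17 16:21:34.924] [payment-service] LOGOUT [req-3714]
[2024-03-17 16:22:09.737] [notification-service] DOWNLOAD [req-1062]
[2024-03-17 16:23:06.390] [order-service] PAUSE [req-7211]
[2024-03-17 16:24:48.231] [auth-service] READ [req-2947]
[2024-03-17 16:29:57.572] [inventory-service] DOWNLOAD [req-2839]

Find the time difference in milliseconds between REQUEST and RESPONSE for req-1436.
80

To calculate latency:

1. Find REQUEST with id req-1436: 2024-03-17 16:10:28.265
2. Find RESPONSE with id req-1436: 2024-03-17 16:10:28.345
3. Latency: 2024-03-17 16:10:28.345 - 2024-03-17 16:10:28.265 = 80ms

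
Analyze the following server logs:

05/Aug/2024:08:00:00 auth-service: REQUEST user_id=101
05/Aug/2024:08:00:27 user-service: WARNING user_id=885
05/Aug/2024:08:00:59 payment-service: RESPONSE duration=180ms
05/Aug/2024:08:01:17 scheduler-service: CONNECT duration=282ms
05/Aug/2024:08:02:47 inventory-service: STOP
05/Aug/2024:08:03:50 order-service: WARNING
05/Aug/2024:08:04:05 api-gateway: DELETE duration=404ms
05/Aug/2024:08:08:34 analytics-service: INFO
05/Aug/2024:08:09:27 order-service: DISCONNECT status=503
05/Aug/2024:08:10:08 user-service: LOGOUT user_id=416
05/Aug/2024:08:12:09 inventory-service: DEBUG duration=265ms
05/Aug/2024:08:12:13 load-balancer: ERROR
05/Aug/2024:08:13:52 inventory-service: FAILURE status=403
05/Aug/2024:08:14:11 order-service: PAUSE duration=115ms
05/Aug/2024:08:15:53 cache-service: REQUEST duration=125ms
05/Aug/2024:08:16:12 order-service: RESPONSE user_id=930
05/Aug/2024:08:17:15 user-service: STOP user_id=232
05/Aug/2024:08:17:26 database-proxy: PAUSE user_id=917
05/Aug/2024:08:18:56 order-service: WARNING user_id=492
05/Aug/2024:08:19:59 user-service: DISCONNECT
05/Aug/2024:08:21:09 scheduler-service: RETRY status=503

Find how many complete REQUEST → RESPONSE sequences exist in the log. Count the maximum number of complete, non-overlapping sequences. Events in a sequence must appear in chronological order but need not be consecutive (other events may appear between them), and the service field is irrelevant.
2

To count sequences:

1. Look for pattern: REQUEST → RESPONSE
2. Greedily scan the log in chronological order, matching each sequence element in turn (ignoring service)
3. Each time the full pattern completes, increment the count and restart matching from the next event
4. Complete non-overlapping sequences found: 2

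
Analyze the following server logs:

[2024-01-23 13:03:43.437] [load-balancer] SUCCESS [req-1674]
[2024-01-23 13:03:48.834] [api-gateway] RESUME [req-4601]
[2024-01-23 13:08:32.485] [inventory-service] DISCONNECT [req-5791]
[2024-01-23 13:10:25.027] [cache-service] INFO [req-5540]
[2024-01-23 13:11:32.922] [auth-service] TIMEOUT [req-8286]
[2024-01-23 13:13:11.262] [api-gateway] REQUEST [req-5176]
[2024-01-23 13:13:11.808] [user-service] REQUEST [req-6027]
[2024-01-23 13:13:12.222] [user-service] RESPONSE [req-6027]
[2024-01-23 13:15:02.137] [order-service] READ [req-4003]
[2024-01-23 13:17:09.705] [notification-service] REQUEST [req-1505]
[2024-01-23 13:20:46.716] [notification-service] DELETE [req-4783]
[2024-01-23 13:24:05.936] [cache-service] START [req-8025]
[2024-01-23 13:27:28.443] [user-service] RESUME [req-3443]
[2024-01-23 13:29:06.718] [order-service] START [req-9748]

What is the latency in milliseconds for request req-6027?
414

To calculate latency:

1. Find REQUEST with id req-6027: 2024-01-23 13:13:11.808
2. Find RESPONSE with id req-6027: 2024-01-23 13:13:12.222
3. Latency: 2024-01-23 13:13:12.222 - 2024-01-23 13:13:11.808 = 414ms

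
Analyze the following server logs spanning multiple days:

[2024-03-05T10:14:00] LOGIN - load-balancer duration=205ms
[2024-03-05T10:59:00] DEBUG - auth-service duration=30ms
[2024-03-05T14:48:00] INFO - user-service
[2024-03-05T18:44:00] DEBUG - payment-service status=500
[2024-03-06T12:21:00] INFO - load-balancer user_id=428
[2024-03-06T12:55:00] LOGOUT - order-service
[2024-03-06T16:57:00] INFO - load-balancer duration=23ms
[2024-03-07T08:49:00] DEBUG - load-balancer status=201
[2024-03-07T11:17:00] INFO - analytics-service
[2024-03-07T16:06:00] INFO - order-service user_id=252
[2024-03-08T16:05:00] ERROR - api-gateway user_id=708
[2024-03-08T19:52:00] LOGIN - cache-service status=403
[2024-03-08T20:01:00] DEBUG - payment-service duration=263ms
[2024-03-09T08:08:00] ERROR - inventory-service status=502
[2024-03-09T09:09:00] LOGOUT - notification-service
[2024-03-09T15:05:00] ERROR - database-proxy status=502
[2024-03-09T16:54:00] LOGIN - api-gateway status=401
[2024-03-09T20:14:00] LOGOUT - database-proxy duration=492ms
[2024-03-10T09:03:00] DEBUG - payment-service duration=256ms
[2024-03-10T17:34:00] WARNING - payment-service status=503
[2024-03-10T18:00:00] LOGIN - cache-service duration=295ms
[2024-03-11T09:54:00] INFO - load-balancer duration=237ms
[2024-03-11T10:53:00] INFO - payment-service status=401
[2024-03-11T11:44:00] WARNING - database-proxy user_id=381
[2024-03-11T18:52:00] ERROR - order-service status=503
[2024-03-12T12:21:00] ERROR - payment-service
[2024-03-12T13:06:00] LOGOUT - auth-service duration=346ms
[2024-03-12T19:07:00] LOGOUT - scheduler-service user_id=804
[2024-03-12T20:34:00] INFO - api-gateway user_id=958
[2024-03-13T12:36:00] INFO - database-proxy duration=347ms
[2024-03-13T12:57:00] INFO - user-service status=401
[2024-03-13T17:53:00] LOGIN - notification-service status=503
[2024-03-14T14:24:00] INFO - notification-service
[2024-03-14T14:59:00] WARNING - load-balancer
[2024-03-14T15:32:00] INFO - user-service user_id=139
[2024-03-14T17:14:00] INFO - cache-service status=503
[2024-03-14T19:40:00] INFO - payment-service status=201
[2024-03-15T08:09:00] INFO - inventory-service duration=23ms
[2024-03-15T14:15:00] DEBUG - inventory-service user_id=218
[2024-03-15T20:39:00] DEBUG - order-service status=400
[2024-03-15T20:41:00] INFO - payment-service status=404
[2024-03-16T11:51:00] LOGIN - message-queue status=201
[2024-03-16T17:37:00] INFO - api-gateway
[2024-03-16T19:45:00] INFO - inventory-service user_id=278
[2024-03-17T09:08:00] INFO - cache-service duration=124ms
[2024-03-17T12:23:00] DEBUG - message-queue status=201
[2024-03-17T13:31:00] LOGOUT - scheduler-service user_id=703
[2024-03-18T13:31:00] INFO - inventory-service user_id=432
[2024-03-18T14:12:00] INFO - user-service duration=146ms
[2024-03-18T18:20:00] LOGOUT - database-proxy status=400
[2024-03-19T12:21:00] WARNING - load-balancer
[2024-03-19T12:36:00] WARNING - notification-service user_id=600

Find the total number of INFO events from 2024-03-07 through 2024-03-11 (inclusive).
4

To filter by date range:

1. Date range: 2024-03-07 through 2024-03-11, both dates inclusive
2. Filter for INFO events whose date falls in this range
3. Count matching events: 4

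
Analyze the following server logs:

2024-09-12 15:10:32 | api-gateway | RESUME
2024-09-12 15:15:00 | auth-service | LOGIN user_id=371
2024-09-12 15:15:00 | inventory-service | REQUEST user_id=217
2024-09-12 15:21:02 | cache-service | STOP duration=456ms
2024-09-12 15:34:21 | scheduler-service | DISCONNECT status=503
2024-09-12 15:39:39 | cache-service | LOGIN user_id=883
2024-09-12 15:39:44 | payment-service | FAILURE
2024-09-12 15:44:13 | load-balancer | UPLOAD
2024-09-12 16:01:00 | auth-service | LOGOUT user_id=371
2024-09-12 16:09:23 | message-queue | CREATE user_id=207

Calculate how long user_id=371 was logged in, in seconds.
2760

To calculate session duration:

1. Find LOGIN event for user_id=371: 2024-09-12 15:15:00
2. Find LOGOUT event for user_id=371: 2024-09-12 16:01:00
3. Session duration: 2024-09-12 16:01:00 - 2024-09-12 15:15:00 = 2760 seconds (46 minutes)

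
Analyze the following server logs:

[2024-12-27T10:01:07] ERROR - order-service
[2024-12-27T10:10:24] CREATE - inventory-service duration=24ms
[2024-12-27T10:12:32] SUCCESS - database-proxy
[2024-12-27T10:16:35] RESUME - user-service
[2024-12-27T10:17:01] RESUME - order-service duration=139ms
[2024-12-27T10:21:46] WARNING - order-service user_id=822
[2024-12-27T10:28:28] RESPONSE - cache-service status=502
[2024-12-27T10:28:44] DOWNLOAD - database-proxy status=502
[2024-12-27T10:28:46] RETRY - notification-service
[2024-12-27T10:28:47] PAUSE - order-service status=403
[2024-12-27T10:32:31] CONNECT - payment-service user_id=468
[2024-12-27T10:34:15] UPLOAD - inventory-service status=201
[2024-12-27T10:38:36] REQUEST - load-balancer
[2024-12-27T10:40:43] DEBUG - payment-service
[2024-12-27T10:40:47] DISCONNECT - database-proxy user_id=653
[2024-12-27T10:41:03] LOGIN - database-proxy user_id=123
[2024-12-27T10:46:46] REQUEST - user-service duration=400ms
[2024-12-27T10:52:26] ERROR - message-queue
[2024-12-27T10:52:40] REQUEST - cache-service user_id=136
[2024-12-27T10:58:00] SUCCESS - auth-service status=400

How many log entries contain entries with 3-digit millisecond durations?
2

To find matching entries:

1. Pattern to match: entries with 3-digit millisecond durations
2. Scan each log entry for the pattern
3. Count matches: 2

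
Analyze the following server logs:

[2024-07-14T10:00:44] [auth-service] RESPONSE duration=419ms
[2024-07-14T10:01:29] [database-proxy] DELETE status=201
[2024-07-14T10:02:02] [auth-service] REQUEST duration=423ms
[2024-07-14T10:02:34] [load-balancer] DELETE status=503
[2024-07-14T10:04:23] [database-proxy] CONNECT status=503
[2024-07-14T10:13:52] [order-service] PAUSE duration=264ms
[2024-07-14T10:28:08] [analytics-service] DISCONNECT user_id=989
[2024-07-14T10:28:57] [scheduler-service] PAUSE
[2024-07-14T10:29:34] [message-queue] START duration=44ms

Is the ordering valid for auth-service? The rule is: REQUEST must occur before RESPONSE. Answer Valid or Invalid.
Invalid

To validate ordering:

1. Required order: REQUEST → RESPONSE
2. Rule: REQUEST must occur before RESPONSE
3. Check actual order of events for auth-service
4. Result: Invalid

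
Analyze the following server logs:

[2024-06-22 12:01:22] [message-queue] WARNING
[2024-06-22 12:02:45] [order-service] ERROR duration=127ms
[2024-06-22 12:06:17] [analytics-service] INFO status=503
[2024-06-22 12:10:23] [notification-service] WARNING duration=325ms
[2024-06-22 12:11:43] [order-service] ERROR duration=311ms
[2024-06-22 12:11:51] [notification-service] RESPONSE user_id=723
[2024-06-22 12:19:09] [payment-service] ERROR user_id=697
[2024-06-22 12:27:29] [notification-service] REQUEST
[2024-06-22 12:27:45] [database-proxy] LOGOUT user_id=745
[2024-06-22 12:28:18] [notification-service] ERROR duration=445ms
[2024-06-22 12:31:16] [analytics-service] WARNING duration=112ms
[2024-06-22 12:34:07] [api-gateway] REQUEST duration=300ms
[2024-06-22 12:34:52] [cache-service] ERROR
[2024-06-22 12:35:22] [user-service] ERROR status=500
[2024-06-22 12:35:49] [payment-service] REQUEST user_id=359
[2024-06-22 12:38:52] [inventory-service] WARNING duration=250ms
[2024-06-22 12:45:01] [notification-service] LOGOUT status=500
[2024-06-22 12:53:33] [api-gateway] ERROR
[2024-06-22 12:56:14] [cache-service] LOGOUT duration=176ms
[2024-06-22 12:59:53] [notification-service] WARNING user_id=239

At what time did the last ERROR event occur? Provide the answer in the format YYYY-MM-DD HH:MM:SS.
2024-06-22 12:53:33

To find the last event:

1. Filter for all ERROR events
2. Sort by timestamp
3. Select the last one
4. Timestamp: 2024-06-22 12:53:33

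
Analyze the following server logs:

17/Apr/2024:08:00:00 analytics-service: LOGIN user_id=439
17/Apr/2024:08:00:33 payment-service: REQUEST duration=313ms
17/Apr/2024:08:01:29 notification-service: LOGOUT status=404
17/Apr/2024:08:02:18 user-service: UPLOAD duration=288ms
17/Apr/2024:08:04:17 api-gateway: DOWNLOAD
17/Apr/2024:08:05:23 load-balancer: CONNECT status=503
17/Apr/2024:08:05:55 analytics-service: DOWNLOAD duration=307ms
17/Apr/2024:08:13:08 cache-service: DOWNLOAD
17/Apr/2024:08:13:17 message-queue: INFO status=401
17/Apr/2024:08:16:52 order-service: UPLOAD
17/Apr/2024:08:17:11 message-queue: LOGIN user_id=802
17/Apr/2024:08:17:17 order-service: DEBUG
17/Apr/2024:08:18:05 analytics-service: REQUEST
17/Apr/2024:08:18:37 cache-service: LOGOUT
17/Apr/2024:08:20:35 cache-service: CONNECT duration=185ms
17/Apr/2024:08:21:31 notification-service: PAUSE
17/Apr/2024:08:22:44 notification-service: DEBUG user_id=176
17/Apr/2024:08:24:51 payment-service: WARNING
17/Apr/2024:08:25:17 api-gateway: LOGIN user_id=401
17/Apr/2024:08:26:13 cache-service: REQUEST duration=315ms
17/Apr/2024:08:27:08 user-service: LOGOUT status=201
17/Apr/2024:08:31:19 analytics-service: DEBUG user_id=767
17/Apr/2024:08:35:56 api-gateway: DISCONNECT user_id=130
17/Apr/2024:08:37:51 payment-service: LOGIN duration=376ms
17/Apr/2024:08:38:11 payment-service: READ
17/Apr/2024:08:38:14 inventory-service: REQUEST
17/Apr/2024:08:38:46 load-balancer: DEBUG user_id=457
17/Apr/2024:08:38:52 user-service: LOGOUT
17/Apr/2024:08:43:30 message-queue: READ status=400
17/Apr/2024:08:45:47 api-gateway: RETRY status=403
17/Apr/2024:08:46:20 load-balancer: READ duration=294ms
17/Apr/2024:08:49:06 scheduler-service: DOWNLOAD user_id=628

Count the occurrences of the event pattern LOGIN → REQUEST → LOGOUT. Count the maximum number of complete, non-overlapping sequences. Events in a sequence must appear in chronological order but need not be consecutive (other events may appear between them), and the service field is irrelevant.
4

To count sequences:

1. Look for pattern: LOGIN → REQUEST → LOGOUT
2. Greedily scan the log in chronological order, matching each sequence element in turn (ignoring service)
3. Each time the full pattern completes, increment the count and restart matching from the next event
4. Complete non-overlapping sequences found: 4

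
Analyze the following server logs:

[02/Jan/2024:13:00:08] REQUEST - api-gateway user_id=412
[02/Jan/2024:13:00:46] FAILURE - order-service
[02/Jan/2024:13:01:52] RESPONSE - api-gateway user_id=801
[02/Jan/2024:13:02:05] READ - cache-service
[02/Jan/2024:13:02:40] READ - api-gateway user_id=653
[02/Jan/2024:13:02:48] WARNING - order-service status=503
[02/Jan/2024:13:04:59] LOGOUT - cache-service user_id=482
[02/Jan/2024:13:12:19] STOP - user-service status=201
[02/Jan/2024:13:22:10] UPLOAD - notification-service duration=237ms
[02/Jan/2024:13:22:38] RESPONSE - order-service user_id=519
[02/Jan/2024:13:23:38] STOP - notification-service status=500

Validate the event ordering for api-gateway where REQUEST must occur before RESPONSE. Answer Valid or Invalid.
Valid

To validate ordering:

1. Required order: REQUEST → RESPONSE
2. Rule: REQUEST must occur before RESPONSE
3. Check actual order of events for api-gateway
4. Result: Valid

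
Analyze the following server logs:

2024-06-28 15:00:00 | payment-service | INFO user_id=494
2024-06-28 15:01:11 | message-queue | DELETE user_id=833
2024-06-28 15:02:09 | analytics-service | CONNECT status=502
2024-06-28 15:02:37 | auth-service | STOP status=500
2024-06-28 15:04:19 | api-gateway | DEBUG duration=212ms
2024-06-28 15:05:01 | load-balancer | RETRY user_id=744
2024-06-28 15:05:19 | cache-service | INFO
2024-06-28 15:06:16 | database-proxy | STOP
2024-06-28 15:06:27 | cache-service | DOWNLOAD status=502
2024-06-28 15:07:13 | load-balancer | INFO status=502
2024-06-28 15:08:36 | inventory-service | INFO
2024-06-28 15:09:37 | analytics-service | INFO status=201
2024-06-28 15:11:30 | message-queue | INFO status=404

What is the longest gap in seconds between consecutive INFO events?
319

To find the longest gap:

1. Extract all INFO events in chronological order
2. Calculate time differences between consecutive events
3. Find the maximum difference
4. Longest gap: 319 seconds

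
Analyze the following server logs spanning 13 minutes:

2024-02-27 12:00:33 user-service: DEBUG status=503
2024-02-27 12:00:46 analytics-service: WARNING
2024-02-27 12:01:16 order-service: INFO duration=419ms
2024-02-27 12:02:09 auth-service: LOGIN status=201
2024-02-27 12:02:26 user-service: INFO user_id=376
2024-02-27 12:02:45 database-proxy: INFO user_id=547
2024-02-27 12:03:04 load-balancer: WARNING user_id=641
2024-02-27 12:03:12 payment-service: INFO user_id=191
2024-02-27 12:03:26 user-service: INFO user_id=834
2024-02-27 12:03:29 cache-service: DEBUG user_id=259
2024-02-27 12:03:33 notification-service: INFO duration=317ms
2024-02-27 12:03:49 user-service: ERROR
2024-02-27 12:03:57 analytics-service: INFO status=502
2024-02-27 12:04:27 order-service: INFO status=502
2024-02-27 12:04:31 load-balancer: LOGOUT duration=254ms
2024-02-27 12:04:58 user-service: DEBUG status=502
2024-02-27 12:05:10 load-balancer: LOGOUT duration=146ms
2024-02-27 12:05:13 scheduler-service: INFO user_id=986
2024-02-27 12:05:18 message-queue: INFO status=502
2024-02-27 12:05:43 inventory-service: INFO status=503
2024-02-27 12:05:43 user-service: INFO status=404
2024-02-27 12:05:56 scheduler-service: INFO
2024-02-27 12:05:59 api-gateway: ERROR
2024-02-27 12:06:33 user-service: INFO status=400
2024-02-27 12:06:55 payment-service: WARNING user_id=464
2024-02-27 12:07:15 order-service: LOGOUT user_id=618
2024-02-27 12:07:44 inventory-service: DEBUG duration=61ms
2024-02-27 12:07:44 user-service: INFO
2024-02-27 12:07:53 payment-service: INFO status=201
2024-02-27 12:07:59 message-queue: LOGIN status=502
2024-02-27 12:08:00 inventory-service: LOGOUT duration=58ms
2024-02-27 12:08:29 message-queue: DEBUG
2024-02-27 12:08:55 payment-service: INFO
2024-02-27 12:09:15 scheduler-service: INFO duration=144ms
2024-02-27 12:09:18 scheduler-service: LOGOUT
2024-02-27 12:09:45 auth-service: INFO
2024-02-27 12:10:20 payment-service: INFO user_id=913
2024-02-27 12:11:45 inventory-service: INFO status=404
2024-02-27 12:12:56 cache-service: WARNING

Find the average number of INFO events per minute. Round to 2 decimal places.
1.62

To calculate the rate:

1. Count total INFO events: 21
2. Total time period: 13 minutes
3. Rate = 21 / 13 = 1.62 events per minute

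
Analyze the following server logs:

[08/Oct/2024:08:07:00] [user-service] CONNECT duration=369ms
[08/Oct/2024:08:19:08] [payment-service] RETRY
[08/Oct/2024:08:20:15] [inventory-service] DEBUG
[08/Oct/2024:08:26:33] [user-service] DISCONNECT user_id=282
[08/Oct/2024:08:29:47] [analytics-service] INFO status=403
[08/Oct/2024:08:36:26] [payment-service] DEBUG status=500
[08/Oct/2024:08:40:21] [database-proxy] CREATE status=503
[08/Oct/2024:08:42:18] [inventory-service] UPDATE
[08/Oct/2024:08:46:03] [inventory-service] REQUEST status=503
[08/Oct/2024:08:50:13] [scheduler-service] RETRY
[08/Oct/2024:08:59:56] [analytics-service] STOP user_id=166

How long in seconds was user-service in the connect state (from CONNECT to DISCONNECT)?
1173

To calculate state duration:

1. Find CONNECT event for user-service: 08/Oct/2024:08:07:00
2. Find DISCONNECT event for user-service: 08/Oct/2024:08:26:33
3. Calculate duration: 08/Oct/2024:08:26:33 - 08/Oct/2024:08:07:00 = 1173 seconds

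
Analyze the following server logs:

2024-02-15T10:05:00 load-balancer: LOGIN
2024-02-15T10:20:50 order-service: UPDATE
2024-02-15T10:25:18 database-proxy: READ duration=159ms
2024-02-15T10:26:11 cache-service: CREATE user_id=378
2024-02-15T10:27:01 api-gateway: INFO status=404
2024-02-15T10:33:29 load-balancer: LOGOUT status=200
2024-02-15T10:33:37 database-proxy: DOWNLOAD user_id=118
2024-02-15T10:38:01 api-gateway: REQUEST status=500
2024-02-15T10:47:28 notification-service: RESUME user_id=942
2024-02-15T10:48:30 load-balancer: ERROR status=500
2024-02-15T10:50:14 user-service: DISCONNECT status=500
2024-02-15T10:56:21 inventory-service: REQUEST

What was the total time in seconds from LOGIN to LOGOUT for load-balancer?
1709

To calculate state duration:

1. Find LOGIN event for load-balancer: 2024-02-15T10:05:00
2. Find LOGOUT event for load-balancer: 2024-02-15T10:33:29
3. Calculate duration: 2024-02-15T10:33:29 - 2024-02-15T10:05:00 = 1709 seconds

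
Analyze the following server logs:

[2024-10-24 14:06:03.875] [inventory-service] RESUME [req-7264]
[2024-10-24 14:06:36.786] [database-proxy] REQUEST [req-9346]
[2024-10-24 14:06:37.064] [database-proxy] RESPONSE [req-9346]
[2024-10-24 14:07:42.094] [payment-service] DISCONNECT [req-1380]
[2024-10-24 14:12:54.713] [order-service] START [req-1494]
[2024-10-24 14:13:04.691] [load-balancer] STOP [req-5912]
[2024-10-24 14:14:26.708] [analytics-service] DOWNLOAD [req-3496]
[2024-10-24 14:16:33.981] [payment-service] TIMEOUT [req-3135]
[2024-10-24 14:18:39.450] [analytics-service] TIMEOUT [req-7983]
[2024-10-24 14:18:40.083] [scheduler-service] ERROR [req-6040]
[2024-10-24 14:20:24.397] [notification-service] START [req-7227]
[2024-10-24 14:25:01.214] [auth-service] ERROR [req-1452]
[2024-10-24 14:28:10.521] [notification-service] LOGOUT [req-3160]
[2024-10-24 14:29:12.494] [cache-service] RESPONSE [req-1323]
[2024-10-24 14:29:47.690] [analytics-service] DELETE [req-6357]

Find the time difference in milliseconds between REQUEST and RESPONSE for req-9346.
278

To calculate latency:

1. Find REQUEST with id req-9346: 2024-10-24 14:06:36.786
2. Find RESPONSE with id req-9346: 2024-10-24 14:06:37.064
3. Latency: 2024-10-24 14:06:37.064 - 2024-10-24 14:06:36.786 = 278ms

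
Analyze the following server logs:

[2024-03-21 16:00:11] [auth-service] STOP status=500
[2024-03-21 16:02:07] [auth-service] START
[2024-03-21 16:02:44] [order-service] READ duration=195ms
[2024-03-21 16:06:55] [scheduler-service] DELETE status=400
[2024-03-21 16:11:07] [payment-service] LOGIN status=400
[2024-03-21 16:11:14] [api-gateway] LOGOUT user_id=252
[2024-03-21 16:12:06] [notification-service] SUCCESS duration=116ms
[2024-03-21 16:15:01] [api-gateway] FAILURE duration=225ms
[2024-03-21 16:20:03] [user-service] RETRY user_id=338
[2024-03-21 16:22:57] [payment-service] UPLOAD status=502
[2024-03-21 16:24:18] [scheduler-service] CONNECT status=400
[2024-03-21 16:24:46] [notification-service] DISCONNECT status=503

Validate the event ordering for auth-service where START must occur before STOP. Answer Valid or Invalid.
Invalid

To validate ordering:

1. Required order: START → STOP
2. Rule: START must occur before STOP
3. Check actual order of events for auth-service
4. Result: Invalid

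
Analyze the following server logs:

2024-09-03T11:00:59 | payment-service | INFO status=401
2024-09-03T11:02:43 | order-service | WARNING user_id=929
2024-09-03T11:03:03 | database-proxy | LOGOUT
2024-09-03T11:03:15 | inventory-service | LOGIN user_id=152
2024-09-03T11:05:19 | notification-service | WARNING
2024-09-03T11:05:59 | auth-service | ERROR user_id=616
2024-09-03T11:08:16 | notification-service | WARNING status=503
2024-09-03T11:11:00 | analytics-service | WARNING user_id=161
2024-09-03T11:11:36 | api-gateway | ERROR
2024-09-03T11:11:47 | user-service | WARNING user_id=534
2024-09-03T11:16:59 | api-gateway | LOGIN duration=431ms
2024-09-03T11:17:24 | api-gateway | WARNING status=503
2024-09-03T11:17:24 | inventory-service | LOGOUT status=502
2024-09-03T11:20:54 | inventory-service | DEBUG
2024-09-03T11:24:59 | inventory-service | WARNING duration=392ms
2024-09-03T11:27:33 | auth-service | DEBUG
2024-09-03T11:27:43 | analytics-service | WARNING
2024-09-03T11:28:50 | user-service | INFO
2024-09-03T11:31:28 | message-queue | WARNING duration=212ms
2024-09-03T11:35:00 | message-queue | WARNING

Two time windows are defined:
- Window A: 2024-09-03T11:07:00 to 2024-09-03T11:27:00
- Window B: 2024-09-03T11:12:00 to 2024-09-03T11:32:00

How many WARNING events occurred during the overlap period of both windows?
2

To find overlap events:

1. Window A: 2024-09-03T11:07:00 to 2024-09-03T11:27:00
2. Window B: 2024-09-03T11:12:00 to 2024-09-03T11:32:00
3. Overlap period: 2024-09-03T11:12:00 to 2024-09-03T11:27:00
4. Count WARNING events in overlap: 2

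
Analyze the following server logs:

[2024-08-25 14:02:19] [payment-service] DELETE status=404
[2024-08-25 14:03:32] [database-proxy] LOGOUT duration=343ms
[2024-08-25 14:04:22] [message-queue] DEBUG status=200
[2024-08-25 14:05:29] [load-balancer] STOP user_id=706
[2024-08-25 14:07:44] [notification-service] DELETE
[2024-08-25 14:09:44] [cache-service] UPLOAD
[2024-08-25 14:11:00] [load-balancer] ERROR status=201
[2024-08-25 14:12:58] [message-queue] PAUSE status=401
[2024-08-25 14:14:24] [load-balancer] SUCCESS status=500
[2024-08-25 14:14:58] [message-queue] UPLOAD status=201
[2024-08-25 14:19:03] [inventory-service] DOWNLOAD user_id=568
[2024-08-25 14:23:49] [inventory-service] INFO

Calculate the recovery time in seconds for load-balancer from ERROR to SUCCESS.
204

To calculate recovery time:

1. Find ERROR event for load-balancer: 2024-08-25 14:11:00
2. Find next SUCCESS event for load-balancer: 2024-08-25 14:14:24
3. Recovery time: 2024-08-25 14:14:24 - 2024-08-25 14:11:00 = 204 seconds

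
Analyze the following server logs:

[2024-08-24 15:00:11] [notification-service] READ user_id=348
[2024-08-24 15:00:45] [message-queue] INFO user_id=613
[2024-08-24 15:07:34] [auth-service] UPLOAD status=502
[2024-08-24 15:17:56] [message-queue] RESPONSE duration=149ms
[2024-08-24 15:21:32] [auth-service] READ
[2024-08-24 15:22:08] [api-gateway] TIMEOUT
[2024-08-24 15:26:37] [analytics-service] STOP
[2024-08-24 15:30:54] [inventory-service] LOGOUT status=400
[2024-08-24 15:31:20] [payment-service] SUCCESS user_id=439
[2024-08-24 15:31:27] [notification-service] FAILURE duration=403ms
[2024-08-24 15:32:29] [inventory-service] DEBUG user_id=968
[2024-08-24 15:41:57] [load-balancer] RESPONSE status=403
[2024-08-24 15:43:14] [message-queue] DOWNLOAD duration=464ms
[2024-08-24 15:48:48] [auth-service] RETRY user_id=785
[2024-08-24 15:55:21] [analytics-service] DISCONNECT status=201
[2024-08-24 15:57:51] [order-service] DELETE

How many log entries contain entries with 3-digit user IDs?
5

To find matching entries:

1. Pattern to match: entries with 3-digit user IDs
2. Scan each log entry for the pattern
3. Count matches: 5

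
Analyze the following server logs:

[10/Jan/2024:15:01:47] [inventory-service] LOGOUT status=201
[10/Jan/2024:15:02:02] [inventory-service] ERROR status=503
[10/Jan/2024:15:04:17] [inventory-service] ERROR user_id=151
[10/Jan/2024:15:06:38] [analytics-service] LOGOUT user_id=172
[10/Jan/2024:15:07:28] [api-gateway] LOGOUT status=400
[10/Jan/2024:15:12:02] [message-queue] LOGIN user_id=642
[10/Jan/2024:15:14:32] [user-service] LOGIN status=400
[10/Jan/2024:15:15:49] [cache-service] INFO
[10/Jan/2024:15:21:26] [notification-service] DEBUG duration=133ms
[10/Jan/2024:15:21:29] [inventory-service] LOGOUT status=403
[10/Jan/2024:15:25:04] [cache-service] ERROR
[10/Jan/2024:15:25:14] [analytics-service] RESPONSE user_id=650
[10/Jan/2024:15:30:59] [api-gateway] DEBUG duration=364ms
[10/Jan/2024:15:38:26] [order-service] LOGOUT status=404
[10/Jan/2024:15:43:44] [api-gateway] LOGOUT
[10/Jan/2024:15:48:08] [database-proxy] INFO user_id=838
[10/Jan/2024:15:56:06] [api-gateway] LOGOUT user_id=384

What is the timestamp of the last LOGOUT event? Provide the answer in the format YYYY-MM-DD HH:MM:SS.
2024-01-10 15:56:06

To find the last event:

1. Filter for all LOGOUT events
2. Sort by timestamp
3. Select the last one
4. Timestamp: 2024-01-10 15:56:06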